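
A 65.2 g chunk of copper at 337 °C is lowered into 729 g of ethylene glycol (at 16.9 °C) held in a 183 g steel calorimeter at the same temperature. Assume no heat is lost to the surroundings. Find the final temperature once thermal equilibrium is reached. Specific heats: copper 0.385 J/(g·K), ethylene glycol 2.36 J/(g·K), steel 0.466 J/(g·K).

T_f ≈ 21.3 °C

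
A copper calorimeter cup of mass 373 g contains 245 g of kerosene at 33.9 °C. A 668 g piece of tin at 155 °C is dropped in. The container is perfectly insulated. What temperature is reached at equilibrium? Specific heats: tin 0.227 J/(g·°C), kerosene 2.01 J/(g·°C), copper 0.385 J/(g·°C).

With ΣQ=0 the equilibrium temperature is the m·c-weighted mean:
T_f = (151.64*155 + 492.45*33.9 + 143.6*33.9) / (151.64 + 492.45 + 143.6)
    = 45066 / 787.69 ≈ 57.21 °C

T_f ≈ 57.2 °C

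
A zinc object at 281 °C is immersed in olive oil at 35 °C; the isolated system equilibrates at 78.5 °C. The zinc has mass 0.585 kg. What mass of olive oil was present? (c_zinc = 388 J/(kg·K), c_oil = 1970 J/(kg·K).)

Conservation of energy gives ΣQ = 0:
0.585×388×(78.5 − 281) + m×1970×(78.5 − 35) = 0
85695 m = 45963
m = 45963/85695 ≈ 0.5364 kg

m ≈ 0.536 kg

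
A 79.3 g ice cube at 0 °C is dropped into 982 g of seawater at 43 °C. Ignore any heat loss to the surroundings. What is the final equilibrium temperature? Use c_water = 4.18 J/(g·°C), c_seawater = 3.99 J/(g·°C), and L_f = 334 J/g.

T_f ≈ 33.4 °C

Sum of m c ΔT and latent-heat terms is zero:
fusion: m_ice L_f = 79.3·334 = 26486; meltwater 0→T: 79.3·4.18·T = 331.47 T; seawater cools: 982·3.99·(T − 43) = 3918.2(T − 43)
4249.7 T = 168482 − 26486 = 141996
T ≈ 33.41 °C — above 0 °C, consistent with complete melting.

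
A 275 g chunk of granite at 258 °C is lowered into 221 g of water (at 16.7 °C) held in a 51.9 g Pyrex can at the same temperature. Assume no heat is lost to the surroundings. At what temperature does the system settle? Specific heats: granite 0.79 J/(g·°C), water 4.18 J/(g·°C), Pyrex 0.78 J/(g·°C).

T_f = Σ m_i c_i T_i / Σ m_i c_i:
T_f = (217.25×258 + 923.78×16.7 + 40.48×16.7) / (217.25 + 923.78 + 40.48)
    = 72154 / 1181.5 ≈ 61.07 °C

T_f ≈ 61.1 °C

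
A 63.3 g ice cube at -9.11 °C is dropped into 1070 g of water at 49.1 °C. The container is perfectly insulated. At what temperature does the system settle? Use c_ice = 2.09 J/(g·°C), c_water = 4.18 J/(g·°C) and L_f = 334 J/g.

T_f ≈ 41.6 °C

Sum of m c ΔT and latent-heat terms is zero:
ice -9.11→0 °C: 63.3×2.09×9.11 = 1205.2; fusion: m_ice L_f = 63.3×334 = 21142; meltwater 0→T: 63.3×4.18×T = 264.59 T; water cools: 1070×4.18×(T − 49.1) = 4472.6(T − 49.1)
4737.2 T = 219605 − 22347 = 197257
T ≈ 41.64 °C (positive, so assuming full melt was valid).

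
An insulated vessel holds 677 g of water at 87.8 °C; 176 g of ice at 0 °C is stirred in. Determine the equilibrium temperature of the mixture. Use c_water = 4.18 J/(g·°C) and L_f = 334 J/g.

T_f ≈ 53.2 °C

Let T be the final temperature. ΣQ_i = 0:
fusion: m_ice L_f = 176·334 = 58784
  meltwater 0→T: 176·4.18·T = 735.68 T
  water cools: 677·4.18·(T − 87.8) = 2829.9(T − 87.8)
3565.5 T = 248462 − 58784 = 189678
T ≈ 53.20 °C. Since T > 0 °C, the all-ice-melts assumption holds.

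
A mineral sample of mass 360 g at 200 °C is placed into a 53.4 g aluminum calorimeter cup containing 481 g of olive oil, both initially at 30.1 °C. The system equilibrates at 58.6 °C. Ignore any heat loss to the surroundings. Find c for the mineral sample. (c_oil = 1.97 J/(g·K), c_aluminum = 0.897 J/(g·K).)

Setting the total heat transfer to zero:
360×c×(58.6 − 200) + 481×1.97×(58.6 − 30.1) + 53.4×0.897×(58.6 − 30.1) = 0
-50904 c = -28371
c = -28371/-50904 ≈ 0.5573 J/(g·K)

c ≈ 0.557 J/(g·K)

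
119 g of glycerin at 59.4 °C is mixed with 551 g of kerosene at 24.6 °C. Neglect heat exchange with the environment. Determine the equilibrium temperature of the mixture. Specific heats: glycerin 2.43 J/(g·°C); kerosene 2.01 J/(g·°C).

Heat lost by the glycerin equals heat gained by the kerosene:
119·2.43·(59.4 − T) = 551·2.01·(T − 24.6)
289.17(59.4 − T) = 1107.5(T − 24.6)
1396.7 T = 44421  ⇒  T ≈ 31.81 °C

T_f ≈ 31.8 °C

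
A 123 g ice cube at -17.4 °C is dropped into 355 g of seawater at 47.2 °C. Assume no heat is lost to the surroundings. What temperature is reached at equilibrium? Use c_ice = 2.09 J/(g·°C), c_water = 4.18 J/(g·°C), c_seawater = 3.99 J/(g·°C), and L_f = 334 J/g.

T_f ≈ 11.0 °C

Let T be the final temperature. ΣQ_i = 0:
warm ice to 0 °C: 123·2.09·(0 − (-17.4)) = 4473; latent heat to melt: 123·334 = 41082; meltwater 0→T: 123·4.18·T = 514.14 T; seawater: 1416.5(T − 47.2)
1930.6 T = 66856 − 45555 = 21301
T ≈ 11.03 °C — above 0 °C, consistent with complete melting.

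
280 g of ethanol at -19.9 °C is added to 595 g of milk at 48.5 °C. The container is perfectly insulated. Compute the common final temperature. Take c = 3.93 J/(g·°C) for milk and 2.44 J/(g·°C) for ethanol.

Heat lost by the milk equals heat gained by the ethanol:
595*3.93*(48.5 − T) = 280*2.44*(T − (-19.9))
2338.3(48.5 − T) = 683.2(T − (-19.9))
3021.5 T = 99814  ⇒  T ≈ 33.03 °C

T_f ≈ 33.0 °C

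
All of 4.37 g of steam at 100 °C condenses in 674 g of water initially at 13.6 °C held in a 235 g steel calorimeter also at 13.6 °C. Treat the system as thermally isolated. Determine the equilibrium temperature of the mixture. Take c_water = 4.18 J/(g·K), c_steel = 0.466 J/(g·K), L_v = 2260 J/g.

T_f ≈ 17.5 °C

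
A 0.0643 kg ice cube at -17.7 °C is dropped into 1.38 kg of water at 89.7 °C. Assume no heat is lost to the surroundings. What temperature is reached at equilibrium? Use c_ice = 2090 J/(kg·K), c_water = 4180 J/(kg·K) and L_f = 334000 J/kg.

T_f ≈ 81.8 °C

Taking heat into each body as positive, Σ m c ΔT = 0:
ice -17.7→0 °C: 0.0643·2090·17.7 = 2378.6; melt ice: 0.0643·334000 = 21476; warm the meltwater: 268.77 T; water cools: 1.38·4180·(T − 89.7) = 5768.4(T − 89.7)
6037.2 T = 517425 − 23855 = 493571
T ≈ 81.76 °C. Since T > 0 °C, the all-ice-melts assumption holds.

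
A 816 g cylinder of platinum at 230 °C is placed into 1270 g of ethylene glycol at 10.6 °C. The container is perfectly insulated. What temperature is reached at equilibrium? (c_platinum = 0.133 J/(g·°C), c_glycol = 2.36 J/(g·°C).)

T_f ≈ 18.3 °C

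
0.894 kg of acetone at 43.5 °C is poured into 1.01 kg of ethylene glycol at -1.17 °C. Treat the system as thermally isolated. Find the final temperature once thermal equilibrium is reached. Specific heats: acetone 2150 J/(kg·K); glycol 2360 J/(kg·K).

T_f ≈ 18.8 °C

T_f is the heat-capacity-weighted average of the initial temperatures:
T_f = (1922.1×43.5 + 2383.6×(-1.17)) / (1922.1 + 2383.6)
    = 80823 / 4305.7 ≈ 18.77 °C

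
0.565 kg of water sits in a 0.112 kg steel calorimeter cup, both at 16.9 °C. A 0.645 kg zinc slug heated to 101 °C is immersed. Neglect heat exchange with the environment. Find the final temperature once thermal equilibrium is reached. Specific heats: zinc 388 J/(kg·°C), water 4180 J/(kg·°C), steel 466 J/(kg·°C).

T_f ≈ 24.8 °C

Net heat exchanged in the isolated system is zero:
0.645×388×(T − 101) + 0.565×4180×(T − 16.9) + 0.112×466×(T − 16.9) = 0
(250.26 + 2361.7 + 52.19) T = 250.26×101 + 2361.7×16.9 + 52.19×16.9
T = 66071 / 2664.2 = 24.8 °C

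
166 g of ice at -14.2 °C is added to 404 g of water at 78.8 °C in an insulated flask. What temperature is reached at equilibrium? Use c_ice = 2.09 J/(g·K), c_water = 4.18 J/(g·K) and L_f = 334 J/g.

T_f ≈ 30.5 °C

Let T be the final temperature. ΣQ_i = 0:
ice -14.2→0 °C: 166·2.09·14.2 = 4926.5; latent heat to melt: 166·334 = 55444; warm the meltwater: 693.88 T; water cools: 404·4.18·(T − 78.8) = 1688.7(T − 78.8)
2382.6 T = 133071 − 60371 = 72701
T ≈ 30.51 °C — above 0 °C, consistent with complete melting.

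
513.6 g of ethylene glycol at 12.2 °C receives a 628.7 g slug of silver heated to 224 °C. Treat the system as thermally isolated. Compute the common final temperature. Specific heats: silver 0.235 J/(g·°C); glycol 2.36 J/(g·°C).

T_f ≈ 35.2 °C

Energy conservation, ΣQ = 0:
628.7*0.235*(T − 224) + 513.6*2.36*(T − 12.2) = 0
147.74(T − 224) + 1212.1(T − 12.2) = 0
(147.74 + 1212.1) T = 147.74*224 + 1212.1*12.2
T = 47882 / 1359.8 = 35.2 °C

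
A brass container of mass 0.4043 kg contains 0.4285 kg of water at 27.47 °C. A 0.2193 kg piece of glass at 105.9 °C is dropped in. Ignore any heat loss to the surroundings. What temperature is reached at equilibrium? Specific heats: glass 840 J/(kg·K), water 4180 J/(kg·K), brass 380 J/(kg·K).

T_f ≈ 34.3 °C

Energy conservation, ΣQ = 0:
0.2193×840×(T − 105.9) + 0.4285×4180×(T − 27.47) + 0.4043×380×(T − 27.47) = 0
184.21(T − 105.9) + 1791.1(T − 27.47) + 153.63(T − 27.47) = 0
(184.21 + 1791.1 + 153.63) T = 184.21×105.9 + 1791.1×27.47 + 153.63×27.47
T = 72931 / 2129 = 34.3 °C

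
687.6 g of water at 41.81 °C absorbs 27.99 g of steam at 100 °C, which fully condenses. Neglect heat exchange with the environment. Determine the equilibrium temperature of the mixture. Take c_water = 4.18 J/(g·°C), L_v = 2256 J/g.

Let T be the final temperature. ΣQ_i = 0:
steam→water at 100 °C releases m L_v = 27.99×2256 = 63145; condensed water 100 °C→T: 117(T − 100); original water: 2874.2(T − 41.81)
2991.2 T = 63145 + 11700 + 120169 = 195014
T ≈ 65.20 °C (< 100 °C, so full condensation is consistent).

T_f ≈ 65.2 °C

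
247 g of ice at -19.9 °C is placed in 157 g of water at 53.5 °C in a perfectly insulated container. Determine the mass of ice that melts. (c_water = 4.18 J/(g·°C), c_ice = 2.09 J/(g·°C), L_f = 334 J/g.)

m_melted ≈ 74.4 g

Heat available from the water dropping to 0 °C: 157·4.18·53.5 = 35110 J.
Warming the ice to 0 °C takes 247·2.09·19.9 = 10273 J, leaving 24837 J for melting.
Melting all 247 g of ice would need 247·334 = 82498 J.
That's not enough to melt it all — equilibrium is at 0 °C with ice remaining.
m_melted·334 = 24837  ⇒  m_melted ≈ 74.36 g.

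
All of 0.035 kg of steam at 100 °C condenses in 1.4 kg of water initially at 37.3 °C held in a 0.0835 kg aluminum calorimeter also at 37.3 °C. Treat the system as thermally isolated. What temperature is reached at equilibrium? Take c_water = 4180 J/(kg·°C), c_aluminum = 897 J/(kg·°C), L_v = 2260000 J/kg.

T_f ≈ 51.8 °C

Sum of m c ΔT and latent-heat terms is zero:
steam→water at 100 °C releases m L_v = 0.035×2260000 = 79100; condensate cools 100→T: 0.035×4180×(T − 100) = 146.3(T − 100); water warms: 1.4×4180×(T − 37.3) = 5852(T − 37.3); cup: 74.9(T − 37.3)
6073.2 T = 79100 + 14630 + 221073 = 314803
T ≈ 51.83 °C — below 100 °C, confirming all the steam condensed.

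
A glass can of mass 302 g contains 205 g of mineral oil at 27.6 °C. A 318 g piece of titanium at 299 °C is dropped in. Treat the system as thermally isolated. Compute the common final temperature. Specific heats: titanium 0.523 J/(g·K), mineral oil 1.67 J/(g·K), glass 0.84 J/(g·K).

T_f ≈ 86.8 °C

Taking heat into each body as positive, Σ m c ΔT = 0:
318*0.523*(T − 299) + 205*1.67*(T − 27.6) + 302*0.84*(T − 27.6) = 0
166.31(T − 299) + 342.35(T − 27.6) + 253.68(T − 27.6) = 0
762.34 T = 66178
T ≈ 86.81 °C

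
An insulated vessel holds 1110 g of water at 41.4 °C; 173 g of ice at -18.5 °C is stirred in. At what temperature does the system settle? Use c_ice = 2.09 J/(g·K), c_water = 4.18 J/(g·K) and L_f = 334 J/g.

T_f ≈ 23.8 °C

Energy balance with sensible and latent terms:
warm ice to 0 °C: 173×2.09×(0 − (-18.5)) = 6689; latent heat to melt: 173×334 = 57782; warm the meltwater: 723.14 T; water cools: 1110×4.18×(T − 41.4) = 4639.8(T − 41.4)
5362.9 T = 192088 − 64471 = 127617
T ≈ 23.80 °C (positive, so assuming full melt was valid).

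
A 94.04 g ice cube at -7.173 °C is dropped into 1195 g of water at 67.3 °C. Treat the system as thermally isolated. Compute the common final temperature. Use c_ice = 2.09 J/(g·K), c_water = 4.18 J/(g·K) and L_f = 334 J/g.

T_f ≈ 56.3 °C

Net heat exchanged in the isolated system is zero:
ice -7.173→0 °C: 94.04×2.09×7.173 = 1409.8
  fusion: m_ice L_f = 94.04×334 = 31409
  warm the meltwater: 393.09 T
  water cools: 1195×4.18×(T − 67.3) = 4995.1(T − 67.3)
5388.2 T = 336170 − 32819 = 303351
T ≈ 56.30 °C — above 0 °C, consistent with complete melting.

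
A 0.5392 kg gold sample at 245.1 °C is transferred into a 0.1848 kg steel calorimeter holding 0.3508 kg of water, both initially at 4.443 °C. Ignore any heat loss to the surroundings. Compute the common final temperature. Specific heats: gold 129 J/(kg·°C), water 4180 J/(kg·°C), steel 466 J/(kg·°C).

T_f ≈ 14.8 °C

Setting the total heat transfer to zero:
0.5392·129·(T − 245.1) + 0.3508·4180·(T − 4.443) + 0.1848·466·(T − 4.443) = 0
(69.56 + 1466.3 + 86.12) T = 69.56·245.1 + 1466.3·4.443 + 86.12·4.443
T ≈ 14.76 °C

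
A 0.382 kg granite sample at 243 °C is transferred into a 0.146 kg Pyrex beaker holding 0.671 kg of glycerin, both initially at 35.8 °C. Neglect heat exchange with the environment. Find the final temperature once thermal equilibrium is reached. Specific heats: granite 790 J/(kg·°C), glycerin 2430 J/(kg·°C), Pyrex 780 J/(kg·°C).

T_f ≈ 66.4 °C

Setting the total heat transfer to zero:
0.382*790*(T − 243) + 0.671*2430*(T − 35.8) + 0.146*780*(T − 35.8) = 0
301.78(T − 243) + 1630.5(T − 35.8) + 113.88(T − 35.8) = 0
(301.78 + 1630.5 + 113.88) T = 301.78*243 + 1630.5*35.8 + 113.88*35.8
T = 135782 / 2046.2 = 66.4 °C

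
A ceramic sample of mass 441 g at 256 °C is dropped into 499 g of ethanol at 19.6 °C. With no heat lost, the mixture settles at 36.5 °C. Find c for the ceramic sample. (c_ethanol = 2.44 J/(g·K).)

m_s c (T_s − T_f) = m_ethanol c_ethanol (T_f − T_0):
441·c·(256 − 36.5) = 499·2.44·(36.5 − 19.6)
96800 c = 20577  ⇒  c ≈ 0.2126 J/(g·K)

c ≈ 0.213 J/(g·K)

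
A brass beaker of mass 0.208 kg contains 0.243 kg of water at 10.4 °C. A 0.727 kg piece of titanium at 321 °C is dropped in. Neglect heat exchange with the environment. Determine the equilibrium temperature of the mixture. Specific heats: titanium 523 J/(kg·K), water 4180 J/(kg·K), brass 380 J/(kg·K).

T_f ≈ 90.5 °C

T_f is the heat-capacity-weighted average of the initial temperatures:
T_f = (380.22*321 + 1015.7*10.4 + 79.04*10.4) / (380.22 + 1015.7 + 79.04)
    = 133437 / 1475 ≈ 90.47 °C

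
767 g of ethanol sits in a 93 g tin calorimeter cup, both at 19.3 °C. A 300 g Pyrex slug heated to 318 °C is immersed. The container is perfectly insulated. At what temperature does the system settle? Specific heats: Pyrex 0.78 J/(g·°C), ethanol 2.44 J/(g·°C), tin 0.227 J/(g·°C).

Setting the total heat transfer to zero:
300·0.78·(T − 318) + 767·2.44·(T − 19.3) + 93·0.227·(T − 19.3) = 0
234(T − 318) + 1871.5(T − 19.3) + 21.11(T − 19.3) = 0
(234 + 1871.5 + 21.11) T = 234·318 + 1871.5·19.3 + 21.11·19.3
T ≈ 52.17 °C

T_f ≈ 52.2 °C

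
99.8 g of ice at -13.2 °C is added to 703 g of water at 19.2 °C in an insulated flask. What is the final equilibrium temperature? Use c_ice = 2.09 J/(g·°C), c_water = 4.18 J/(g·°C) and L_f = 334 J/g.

Heat gained plus heat lost sum to zero:
warm ice to 0 °C: 99.8·2.09·(0 − (-13.2)) = 2753.3
  melt ice: 99.8·334 = 33333
  meltwater 0→T: 99.8·4.18·T = 417.16 T
  water: 2938.5(T − 19.2)
3355.7 T = 56420 − 36086 = 20333
T ≈ 6.06 °C. Since T > 0 °C, the all-ice-melts assumption holds.

T_f ≈ 6.1 °C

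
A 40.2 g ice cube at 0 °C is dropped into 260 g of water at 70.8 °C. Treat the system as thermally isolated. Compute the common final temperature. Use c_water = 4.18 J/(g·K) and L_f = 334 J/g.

T_f ≈ 50.6 °C

Taking heat into each body as positive, Σ m c ΔT = 0:
latent heat to melt: 40.2×334 = 13427; warm the meltwater: 168.04 T; water: 1086.8(T − 70.8)
1254.8 T = 76945 − 13427 = 63519
T ≈ 50.62 °C (positive, so assuming full melt was valid).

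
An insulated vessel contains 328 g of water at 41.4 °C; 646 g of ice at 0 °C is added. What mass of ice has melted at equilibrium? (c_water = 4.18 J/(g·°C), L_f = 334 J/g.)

m_melted ≈ 170 g

Heat available from the water dropping to 0 °C: 328·4.18·41.4 = 56761 J.
Melting all 646 g of ice would need 646·334 = 215764 J.
That's not enough to melt it all — equilibrium is at 0 °C with ice remaining.
m_melted·334 = 56761  ⇒  m_melted ≈ 169.9 g.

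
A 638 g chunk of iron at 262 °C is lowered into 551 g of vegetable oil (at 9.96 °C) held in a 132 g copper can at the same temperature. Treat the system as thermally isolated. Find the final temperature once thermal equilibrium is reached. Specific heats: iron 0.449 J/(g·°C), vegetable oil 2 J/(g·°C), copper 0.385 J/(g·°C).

T_f ≈ 60.1 °C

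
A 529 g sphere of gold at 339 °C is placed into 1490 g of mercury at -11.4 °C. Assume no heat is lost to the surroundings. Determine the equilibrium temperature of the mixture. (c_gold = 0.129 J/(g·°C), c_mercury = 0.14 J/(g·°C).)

Heat lost by the gold equals heat gained by the mercury:
529×0.129×(339 − T) = 1490×0.14×(T − (-11.4))
68.24(339 − T) = 208.6(T − (-11.4))
276.84 T = 20756  ⇒  T ≈ 74.97 °C

T_f ≈ 75.0 °C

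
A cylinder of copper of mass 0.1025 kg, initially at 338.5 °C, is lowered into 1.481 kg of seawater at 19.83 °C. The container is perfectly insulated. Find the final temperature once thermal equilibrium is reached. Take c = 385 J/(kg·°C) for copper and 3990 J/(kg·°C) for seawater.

Conservation of energy gives ΣQ = 0:
0.1025·385·(T − 338.5) + 1.481·3990·(T − 19.83) = 0
5948.7 T = 130537
T = 130537 / 5948.7 = 21.9 °C

T_f ≈ 21.9 °C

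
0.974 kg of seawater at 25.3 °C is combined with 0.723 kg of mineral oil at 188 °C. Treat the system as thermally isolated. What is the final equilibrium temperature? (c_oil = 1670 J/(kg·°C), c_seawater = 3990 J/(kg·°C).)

T_f ≈ 63.9 °C

Energy conservation, ΣQ = 0:
0.723*1670*(T − 188) + 0.974*3990*(T − 25.3) = 0
5093.7 T = 325315
T = 325315/5093.7 ≈ 63.87 °C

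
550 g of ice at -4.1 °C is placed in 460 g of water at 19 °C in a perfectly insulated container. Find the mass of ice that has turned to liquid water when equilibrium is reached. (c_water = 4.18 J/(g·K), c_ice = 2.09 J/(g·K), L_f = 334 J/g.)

Water can give up m c ΔT = 460×4.18×19 = 36533 J before reaching 0 °C.
Warming the ice to 0 °C takes 550×2.09×4.1 = 4712.9 J, leaving 31820 J for melting.
Melting all 550 g of ice would need 550×334 = 183700 J.
31820 J < 183700 J, so only part of the ice melts and the system sits at 0 °C.
m_melted×334 = 31820  ⇒  m_melted ≈ 95.27 g.

m_melted ≈ 95.3 g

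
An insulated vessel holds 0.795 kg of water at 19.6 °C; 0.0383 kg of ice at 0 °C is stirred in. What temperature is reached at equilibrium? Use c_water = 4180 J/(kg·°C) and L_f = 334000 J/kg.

Let T be the final temperature. ΣQ_i = 0:
latent heat to melt: 0.0383×334000 = 12792
  meltwater 0→T: 0.0383×4180×T = 160.09 T
  water cools: 0.795×4180×(T − 19.6) = 3323.1(T − 19.6)
3483.2 T = 65133 − 12792 = 52341
T ≈ 15.03 °C — above 0 °C, consistent with complete melting.

T_f ≈ 15.0 °C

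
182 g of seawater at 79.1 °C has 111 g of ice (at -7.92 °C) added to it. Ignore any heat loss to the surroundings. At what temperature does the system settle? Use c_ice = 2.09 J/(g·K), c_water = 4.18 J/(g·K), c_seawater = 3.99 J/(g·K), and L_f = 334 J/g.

Taking heat into each body as positive, Σ m c ΔT = 0:
warm ice to 0 °C: 111·2.09·(0 − (-7.92)) = 1837.4
  melt ice: 111·334 = 37074
  warm the meltwater: 463.98 T
  seawater cools: 182·3.99·(T − 79.1) = 726.18(T − 79.1)
1190.2 T = 57441 − 38911 = 18529
T ≈ 15.57 °C — above 0 °C, consistent with complete melting.

T_f ≈ 15.6 °C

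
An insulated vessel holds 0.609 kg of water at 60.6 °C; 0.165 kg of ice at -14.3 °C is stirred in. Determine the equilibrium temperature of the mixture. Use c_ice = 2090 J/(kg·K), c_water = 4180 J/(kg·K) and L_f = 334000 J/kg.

T_f ≈ 29.1 °C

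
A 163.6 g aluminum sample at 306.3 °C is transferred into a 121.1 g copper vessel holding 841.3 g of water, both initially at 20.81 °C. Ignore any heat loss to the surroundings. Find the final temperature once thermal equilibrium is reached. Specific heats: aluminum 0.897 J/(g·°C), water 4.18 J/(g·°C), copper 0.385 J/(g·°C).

T_f ≈ 32.1 °C

Heat gained plus heat lost sum to zero:
163.6*0.897*(T − 306.3) + 841.3*4.18*(T − 20.81) + 121.1*0.385*(T − 20.81) = 0
146.75(T − 306.3) + 3516.6(T − 20.81) + 46.62(T − 20.81) = 0
3710 T = 119101
T = 119101/3710 ≈ 32.10 °C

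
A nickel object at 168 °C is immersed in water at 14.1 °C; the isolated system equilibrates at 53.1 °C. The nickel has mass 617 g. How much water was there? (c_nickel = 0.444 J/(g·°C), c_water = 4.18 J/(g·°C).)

Conservation of energy gives ΣQ = 0:
617×0.444×(53.1 − 168) + m×4.18×(53.1 − 14.1) = 0
163.02 m = 31477
m = 31477/163.02 ≈ 193.1 g

m ≈ 193 g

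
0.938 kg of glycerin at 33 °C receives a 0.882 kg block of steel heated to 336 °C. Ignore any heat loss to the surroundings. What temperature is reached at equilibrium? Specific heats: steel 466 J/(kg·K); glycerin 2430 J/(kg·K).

T_f ≈ 79.3 °C

T_f = Σ m_i c_i T_i / Σ m_i c_i:
T_f = (411.01·336 + 2279.3·33) / (411.01 + 2279.3)
    = 213318 / 2690.4 ≈ 79.29 °C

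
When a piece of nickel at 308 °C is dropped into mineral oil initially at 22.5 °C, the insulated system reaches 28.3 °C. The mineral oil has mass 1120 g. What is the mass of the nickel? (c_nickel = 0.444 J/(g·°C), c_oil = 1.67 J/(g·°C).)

m ≈ 87.4 g

Taking heat into each body as positive, Σ m c ΔT = 0:
m·0.444·(28.3 − 308) + 1120·1.67·(28.3 − 22.5) = 0
-124.19 m = -10848
m = -10848/-124.19 ≈ 87.35 g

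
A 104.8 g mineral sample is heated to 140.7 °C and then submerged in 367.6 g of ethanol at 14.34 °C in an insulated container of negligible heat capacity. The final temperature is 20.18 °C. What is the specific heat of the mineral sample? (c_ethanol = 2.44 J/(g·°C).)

c ≈ 0.415 J/(g·°C)

Heat lost by the mineral sample = heat gained by the ethanol:
104.8×c×(140.7 − 20.18) = 367.6×2.44×(20.18 − 14.34)
12630 c = 5238.2  ⇒  c ≈ 0.4147 J/(g·°C)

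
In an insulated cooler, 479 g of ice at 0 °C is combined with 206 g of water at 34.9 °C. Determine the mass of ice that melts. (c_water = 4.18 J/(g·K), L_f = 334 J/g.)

m_melted ≈ 90 g

Water can give up m c ΔT = 206·4.18·34.9 = 30052 J before reaching 0 °C.
To melt every bit of ice: 479·334 = 159986 J.
That's not enough to melt it all — equilibrium is at 0 °C with ice remaining.
Mass melted = 30052/334 ≈ 89.98 g.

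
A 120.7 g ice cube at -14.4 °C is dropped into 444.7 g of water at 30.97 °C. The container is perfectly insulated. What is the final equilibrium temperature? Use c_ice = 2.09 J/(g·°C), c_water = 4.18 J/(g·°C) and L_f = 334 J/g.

T_f ≈ 5.8 °C

Energy balance with sensible and latent terms:
warm ice to 0 °C: 120.7·2.09·(0 − (-14.4)) = 3632.6
  melt ice: 120.7·334 = 40314
  warm the meltwater: 504.53 T
  water cools: 444.7·4.18·(T − 30.97) = 1858.8(T − 30.97)
2363.4 T = 57568 − 43946 = 13622
T ≈ 5.76 °C — above 0 °C, consistent with complete melting.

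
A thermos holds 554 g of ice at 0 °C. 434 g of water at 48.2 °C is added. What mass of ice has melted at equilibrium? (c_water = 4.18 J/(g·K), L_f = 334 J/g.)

Heat available from the water dropping to 0 °C: 434×4.18×48.2 = 87441 J.
To melt every bit of ice: 554×334 = 185036 J.
87441 J < 185036 J, so only part of the ice melts and the system sits at 0 °C.
Mass melted = 87441/334 ≈ 261.8 g.

m_melted ≈ 262 g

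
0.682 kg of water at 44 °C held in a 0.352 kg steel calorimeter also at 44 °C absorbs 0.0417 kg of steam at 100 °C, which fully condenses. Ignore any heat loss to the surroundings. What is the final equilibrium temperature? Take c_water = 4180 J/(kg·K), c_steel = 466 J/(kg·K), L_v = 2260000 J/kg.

Taking heat into each body as positive, Σ m c ΔT = 0:
steam→water at 100 °C releases m L_v = 0.0417·2260000 = 94242
  condensate cools 100→T: 0.0417·4180·(T − 100) = 174.31(T − 100)
  water warms: 0.682·4180·(T − 44) = 2850.8(T − 44)
  steel cup: 0.352·466·(T − 44) = 164.03(T − 44)
3189.1 T = 94242 + 17431 + 132651 = 244323
T ≈ 76.61 °C (< 100 °C, so full condensation is consistent).

T_f ≈ 76.6 °C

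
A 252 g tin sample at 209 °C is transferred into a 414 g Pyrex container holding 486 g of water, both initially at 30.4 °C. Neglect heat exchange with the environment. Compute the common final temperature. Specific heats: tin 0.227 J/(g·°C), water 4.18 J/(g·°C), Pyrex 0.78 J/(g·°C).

T_f ≈ 34.6 °C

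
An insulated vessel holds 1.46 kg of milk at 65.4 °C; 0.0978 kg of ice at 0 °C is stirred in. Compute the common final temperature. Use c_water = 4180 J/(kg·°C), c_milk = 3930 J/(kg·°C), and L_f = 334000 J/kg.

T_f ≈ 55.7 °C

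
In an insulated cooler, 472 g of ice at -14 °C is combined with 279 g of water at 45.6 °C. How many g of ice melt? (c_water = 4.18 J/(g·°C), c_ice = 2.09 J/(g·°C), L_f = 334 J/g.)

Heat available from the water dropping to 0 °C: 279×4.18×45.6 = 53180 J.
Of that, 472×2.09×14 = 13811 J goes to bring the ice to 0 °C, leaving 39369 J.
To melt every bit of ice: 472×334 = 157648 J.
39369 J < 157648 J, so only part of the ice melts and the system sits at 0 °C.
Mass melted = 39369/334 ≈ 117.9 g.

m_melted ≈ 118 g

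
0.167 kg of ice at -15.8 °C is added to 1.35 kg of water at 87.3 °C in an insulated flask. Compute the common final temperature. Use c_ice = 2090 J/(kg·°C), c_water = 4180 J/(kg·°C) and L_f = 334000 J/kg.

T_f ≈ 68.0 °C

Sum of m c ΔT and latent-heat terms is zero:
warm ice to 0 °C: 0.167×2090×(0 − (-15.8)) = 5514.7; melt ice: 0.167×334000 = 55778; warm the meltwater: 698.06 T; water cools: 1.35×4180×(T − 87.3) = 5643(T − 87.3)
6341.1 T = 492634 − 61293 = 431341
T ≈ 68.02 °C. Since T > 0 °C, the all-ice-melts assumption holds.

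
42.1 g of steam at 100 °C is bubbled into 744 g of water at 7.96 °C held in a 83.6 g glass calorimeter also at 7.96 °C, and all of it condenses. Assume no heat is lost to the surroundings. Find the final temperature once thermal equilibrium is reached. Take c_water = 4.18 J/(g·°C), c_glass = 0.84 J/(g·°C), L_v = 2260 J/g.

T_f ≈ 41.1 °C

Sum of m c ΔT and latent-heat terms is zero:
latent heat released on condensation: 42.1·2260 = 95146
  condensed water 100 °C→T: 175.98(T − 100)
  water warms: 744·4.18·(T − 7.96) = 3109.9(T − 7.96)
  cup: 70.22(T − 7.96)
3356.1 T = 95146 + 17598 + 25314 = 138058
T ≈ 41.14 °C, under the boiling point, so the assumption holds.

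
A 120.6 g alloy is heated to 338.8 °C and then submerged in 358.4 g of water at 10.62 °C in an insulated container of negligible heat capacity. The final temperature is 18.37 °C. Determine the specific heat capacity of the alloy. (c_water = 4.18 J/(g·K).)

c ≈ 0.3 J/(g·K)

Heat lost by the alloy = heat gained by the water:
120.6×c×(338.8 − 18.37) = 358.4×4.18×(18.37 − 10.62)
38644 c = 11610  ⇒  c ≈ 0.3004 J/(g·K)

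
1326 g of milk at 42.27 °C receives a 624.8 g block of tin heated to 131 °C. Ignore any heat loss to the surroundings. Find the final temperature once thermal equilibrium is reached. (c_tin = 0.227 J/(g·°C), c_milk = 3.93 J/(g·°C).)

T_f = Σ m_i c_i T_i / Σ m_i c_i:
T_f = (141.83·131 + 5211.2·42.27) / (141.83 + 5211.2)
    = 238856 / 5353 ≈ 44.62 °C

T_f ≈ 44.6 °C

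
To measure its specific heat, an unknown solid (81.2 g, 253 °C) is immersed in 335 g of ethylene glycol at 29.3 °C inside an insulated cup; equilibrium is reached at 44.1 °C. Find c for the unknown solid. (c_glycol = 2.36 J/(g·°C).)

c ≈ 0.69 J/(g·°C)

Conservation of energy gives ΣQ = 0:
81.2×c×(44.1 − 253) + 335×2.36×(44.1 − 29.3) = 0
-16963 c = -11701
c = -11701/-16963 ≈ 0.6898 J/(g·°C)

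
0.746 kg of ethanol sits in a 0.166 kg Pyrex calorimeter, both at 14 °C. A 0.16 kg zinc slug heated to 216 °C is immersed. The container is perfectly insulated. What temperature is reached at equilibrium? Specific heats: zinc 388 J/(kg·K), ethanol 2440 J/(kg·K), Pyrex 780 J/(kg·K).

T_f ≈ 20.2 °C

Taking heat into each body as positive, Σ m c ΔT = 0:
0.16*388*(T − 216) + 0.746*2440*(T − 14) + 0.166*780*(T − 14) = 0
62.08(T − 216) + 1820.2(T − 14) + 129.48(T − 14) = 0
(62.08 + 1820.2 + 129.48) T = 62.08*216 + 1820.2*14 + 129.48*14
T ≈ 20.23 °C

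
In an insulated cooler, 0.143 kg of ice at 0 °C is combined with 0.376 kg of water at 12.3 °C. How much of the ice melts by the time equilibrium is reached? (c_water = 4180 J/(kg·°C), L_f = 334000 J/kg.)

Cooling the water to 0 °C releases 0.376·4180·12.3 = 19332 J.
To melt every bit of ice: 0.143·334000 = 47762 J.
That's not enough to melt it all — equilibrium is at 0 °C with ice remaining.
Mass melted = 19332/334000 ≈ 0.05788 kg.

m_melted ≈ 0.0579 kg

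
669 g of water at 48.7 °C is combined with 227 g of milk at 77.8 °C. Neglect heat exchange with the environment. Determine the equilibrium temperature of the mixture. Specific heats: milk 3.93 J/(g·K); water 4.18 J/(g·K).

Set heat shed by the hot body equal to heat absorbed by the cold body:
227*3.93*(77.8 − T) = 669*4.18*(T − 48.7)
892.11(77.8 − T) = 2796.4(T − 48.7)
3688.5 T = 205592  ⇒  T ≈ 55.74 °C

T_f ≈ 55.7 °C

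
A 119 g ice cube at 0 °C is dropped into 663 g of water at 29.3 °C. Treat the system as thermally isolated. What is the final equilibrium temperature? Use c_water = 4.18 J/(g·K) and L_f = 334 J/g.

T_f ≈ 12.7 °C

Heat gained plus heat lost sum to zero:
melt ice: 119·334 = 39746
  warm the meltwater: 497.42 T
  water: 2771.3(T − 29.3)
3268.8 T = 81200 − 39746 = 41454
T ≈ 12.68 °C — above 0 °C, consistent with complete melting.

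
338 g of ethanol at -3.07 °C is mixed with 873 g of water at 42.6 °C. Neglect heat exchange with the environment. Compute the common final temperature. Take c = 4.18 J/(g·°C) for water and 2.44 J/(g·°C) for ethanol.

Heat gained plus heat lost sum to zero:
873·4.18·(T − 42.6) + 338·2.44·(T − (-3.07)) = 0
4473.9 T = 152921
T ≈ 34.18 °C

T_f ≈ 34.2 °C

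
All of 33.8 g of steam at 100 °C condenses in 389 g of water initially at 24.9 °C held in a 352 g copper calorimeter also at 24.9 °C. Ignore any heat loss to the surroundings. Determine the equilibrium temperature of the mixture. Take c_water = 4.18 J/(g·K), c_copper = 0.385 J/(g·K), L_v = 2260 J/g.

T_f ≈ 70.6 °C

Energy balance with sensible and latent terms:
steam→water at 100 °C releases m L_v = 33.8·2260 = 76388; condensate cools 100→T: 33.8·4.18·(T − 100) = 141.28(T − 100); original water: 1626(T − 24.9); cup: 135.52(T − 24.9)
1902.8 T = 76388 + 14128 + 43862 = 134379
T ≈ 70.62 °C (< 100 °C, so full condensation is consistent).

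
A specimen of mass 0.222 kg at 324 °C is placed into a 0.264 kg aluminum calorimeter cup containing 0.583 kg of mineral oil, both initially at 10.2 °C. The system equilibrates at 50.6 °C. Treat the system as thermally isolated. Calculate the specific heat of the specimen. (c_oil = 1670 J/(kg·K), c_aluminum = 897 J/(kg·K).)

Let T be the final temperature. ΣQ_i = 0:
0.222×c×(50.6 − 324) + 0.583×1670×(50.6 − 10.2) + 0.264×897×(50.6 − 10.2) = 0
-60.69 c = -48901
c = -48901/-60.69 ≈ 805.7 J/(kg·K)

c ≈ 806 J/(kg·K)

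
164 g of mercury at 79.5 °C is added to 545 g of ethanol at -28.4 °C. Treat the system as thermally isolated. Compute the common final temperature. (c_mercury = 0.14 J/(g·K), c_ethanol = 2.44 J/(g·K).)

T_f ≈ -26.6 °C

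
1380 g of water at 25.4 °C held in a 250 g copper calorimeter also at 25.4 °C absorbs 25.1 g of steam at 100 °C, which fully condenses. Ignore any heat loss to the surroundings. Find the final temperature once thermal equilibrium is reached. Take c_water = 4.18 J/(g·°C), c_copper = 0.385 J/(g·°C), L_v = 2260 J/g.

T_f ≈ 36.2 °C

Heat gained plus heat lost sum to zero:
latent heat released on condensation: 25.1×2260 = 56726; condensed water 100 °C→T: 104.92(T − 100); water warms: 1380×4.18×(T − 25.4) = 5768.4(T − 25.4); cup: 96.25(T − 25.4)
5969.6 T = 56726 + 10492 + 148962 = 216180
T ≈ 36.21 °C, under the boiling point, so the assumption holds.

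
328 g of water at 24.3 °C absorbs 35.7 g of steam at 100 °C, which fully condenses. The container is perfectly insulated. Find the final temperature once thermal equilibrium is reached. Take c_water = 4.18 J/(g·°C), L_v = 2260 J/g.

Heat gained plus heat lost sum to zero:
steam→water at 100 °C releases m L_v = 35.7·2260 = 80682
  condensate cools 100→T: 35.7·4.18·(T − 100) = 149.23(T − 100)
  original water: 1371(T − 24.3)
1520.3 T = 80682 + 14923 + 33316 = 128921
T ≈ 84.80 °C, under the boiling point, so the assumption holds.

T_f ≈ 84.8 °C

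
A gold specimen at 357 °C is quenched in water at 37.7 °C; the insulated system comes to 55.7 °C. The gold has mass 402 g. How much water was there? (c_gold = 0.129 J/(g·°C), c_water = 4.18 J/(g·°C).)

m ≈ 208 g

Taking heat into each body as positive, Σ m c ΔT = 0:
402·0.129·(55.7 − 357) + m·4.18·(55.7 − 37.7) = 0
75.24 m = 15625
m = 15625/75.24 ≈ 207.7 g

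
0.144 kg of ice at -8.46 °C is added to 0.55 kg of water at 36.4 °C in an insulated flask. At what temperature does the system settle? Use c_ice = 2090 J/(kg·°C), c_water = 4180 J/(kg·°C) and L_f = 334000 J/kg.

T_f ≈ 11.4 °C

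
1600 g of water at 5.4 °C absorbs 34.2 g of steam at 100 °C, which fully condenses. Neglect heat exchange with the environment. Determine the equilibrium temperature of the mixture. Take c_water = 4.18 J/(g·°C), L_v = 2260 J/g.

Sum of m c ΔT and latent-heat terms is zero:
latent heat released on condensation: 34.2×2260 = 77292
  condensed water 100 °C→T: 142.96(T − 100)
  water warms: 1600×4.18×(T − 5.4) = 6688(T − 5.4)
6831 T = 77292 + 14296 + 36115 = 127703
T ≈ 18.69 °C (< 100 °C, so full condensation is consistent).

T_f ≈ 18.7 °C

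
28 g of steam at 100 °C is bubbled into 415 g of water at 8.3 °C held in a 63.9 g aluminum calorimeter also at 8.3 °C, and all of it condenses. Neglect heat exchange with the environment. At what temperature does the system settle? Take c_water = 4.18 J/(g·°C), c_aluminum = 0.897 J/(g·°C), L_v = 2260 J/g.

Heat gained plus heat lost sum to zero:
condense steam: −28×2260 = −63280
  condensed water 100 °C→T: 117.04(T − 100)
  original water: 1734.7(T − 8.3)
  aluminum cup: 63.9×0.897×(T − 8.3) = 57.32(T − 8.3)
1909.1 T = 63280 + 11704 + 14874 = 89858
T ≈ 47.07 °C (< 100 °C, so full condensation is consistent).

T_f ≈ 47.1 °C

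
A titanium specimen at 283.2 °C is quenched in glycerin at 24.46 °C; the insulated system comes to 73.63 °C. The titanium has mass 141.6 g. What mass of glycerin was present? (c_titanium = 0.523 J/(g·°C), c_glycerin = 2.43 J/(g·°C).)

Taking heat into each body as positive, Σ m c ΔT = 0:
141.6×0.523×(73.63 − 283.2) + m×2.43×(73.63 − 24.46) = 0
119.48 m = 15520
m = 15520/119.48 ≈ 129.9 g

m ≈ 130 g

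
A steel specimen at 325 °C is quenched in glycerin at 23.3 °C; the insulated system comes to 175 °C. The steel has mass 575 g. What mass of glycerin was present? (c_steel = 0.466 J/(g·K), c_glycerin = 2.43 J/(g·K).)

m ≈ 109 g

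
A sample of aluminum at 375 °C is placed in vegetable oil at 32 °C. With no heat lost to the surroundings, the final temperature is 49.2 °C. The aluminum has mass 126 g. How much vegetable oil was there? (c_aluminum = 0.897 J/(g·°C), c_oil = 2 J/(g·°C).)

m ≈ 1070 g

Taking heat into each body as positive, Σ m c ΔT = 0:
126×0.897×(49.2 − 375) + m×2×(49.2 − 32) = 0
34.4 m = 36823
m = 36823/34.4 ≈ 1070 g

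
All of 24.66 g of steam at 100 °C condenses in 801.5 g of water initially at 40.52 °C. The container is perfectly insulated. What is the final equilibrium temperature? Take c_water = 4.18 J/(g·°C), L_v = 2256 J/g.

Conservation of energy gives ΣQ = 0:
latent heat released on condensation: 24.66×2256 = 55633
  condensate cools 100→T: 24.66×4.18×(T − 100) = 103.08(T − 100)
  water warms: 801.5×4.18×(T − 40.52) = 3350.3(T − 40.52)
3453.3 T = 55633 + 10308 + 135753 = 201694
T ≈ 58.41 °C — below 100 °C, confirming all the steam condensed.

T_f ≈ 58.4 °C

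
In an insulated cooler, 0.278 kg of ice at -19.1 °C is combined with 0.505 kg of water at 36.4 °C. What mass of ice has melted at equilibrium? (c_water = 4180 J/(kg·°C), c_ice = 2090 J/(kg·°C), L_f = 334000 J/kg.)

Heat available from the water dropping to 0 °C: 0.505×4180×36.4 = 76837 J.
Of that, 0.278×2090×19.1 = 11097 J goes to bring the ice to 0 °C, leaving 65739 J.
To melt every bit of ice: 0.278×334000 = 92852 J.
That's not enough to melt it all — equilibrium is at 0 °C with ice remaining.
m_melted×334000 = 65739  ⇒  m_melted ≈ 0.1968 kg.

m_melted ≈ 0.197 kg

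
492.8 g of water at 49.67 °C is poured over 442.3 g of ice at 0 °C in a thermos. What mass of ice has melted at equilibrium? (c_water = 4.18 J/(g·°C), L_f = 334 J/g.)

Cooling the water to 0 °C releases 492.8·4.18·49.67 = 102315 J.
Melting all 442.3 g of ice would need 442.3·334 = 147728 J.
Since 102315 < 147728 J, not all the ice melts; equilibrium is at 0 °C.
m_melted·334 = 102315  ⇒  m_melted ≈ 306.3 g.

m_melted ≈ 306 g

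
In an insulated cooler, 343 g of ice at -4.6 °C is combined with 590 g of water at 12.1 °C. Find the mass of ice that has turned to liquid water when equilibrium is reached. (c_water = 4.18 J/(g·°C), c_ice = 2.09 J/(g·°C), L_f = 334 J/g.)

m_melted ≈ 79.5 g

Heat available from the water dropping to 0 °C: 590×4.18×12.1 = 29841 J.
Of that, 343×2.09×4.6 = 3297.6 J goes to bring the ice to 0 °C, leaving 26543 J.
Fully melting the ice requires m_ice L_f = 343×334 = 114562 J.
That's not enough to melt it all — equilibrium is at 0 °C with ice remaining.
Mass melted = 26543/334 ≈ 79.47 g.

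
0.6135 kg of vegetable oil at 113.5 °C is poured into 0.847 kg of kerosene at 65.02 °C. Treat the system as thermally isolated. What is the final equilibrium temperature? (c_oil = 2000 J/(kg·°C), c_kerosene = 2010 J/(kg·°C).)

T_f ≈ 85.3 °C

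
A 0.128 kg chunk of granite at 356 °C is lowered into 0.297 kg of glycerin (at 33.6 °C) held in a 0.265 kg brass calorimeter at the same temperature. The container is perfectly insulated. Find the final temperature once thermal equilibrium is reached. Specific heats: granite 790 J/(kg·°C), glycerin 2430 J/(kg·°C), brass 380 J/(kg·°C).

Taking heat into each body as positive, Σ m c ΔT = 0:
0.128*790*(T − 356) + 0.297*2430*(T − 33.6) + 0.265*380*(T − 33.6) = 0
101.12(T − 356) + 721.71(T − 33.6) + 100.7(T − 33.6) = 0
923.53 T = 63632
T = 63632 / 923.53 = 68.9 °C

T_f ≈ 68.9 °C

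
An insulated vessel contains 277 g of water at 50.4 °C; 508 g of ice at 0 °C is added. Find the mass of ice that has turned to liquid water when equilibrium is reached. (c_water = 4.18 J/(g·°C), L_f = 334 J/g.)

Cooling the water to 0 °C releases 277×4.18×50.4 = 58356 J.
Melting all 508 g of ice would need 508×334 = 169672 J.
58356 J < 169672 J, so only part of the ice melts and the system sits at 0 °C.
m_melt = 58356 / L_f = 174.7 g.

m_melted ≈ 175 g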